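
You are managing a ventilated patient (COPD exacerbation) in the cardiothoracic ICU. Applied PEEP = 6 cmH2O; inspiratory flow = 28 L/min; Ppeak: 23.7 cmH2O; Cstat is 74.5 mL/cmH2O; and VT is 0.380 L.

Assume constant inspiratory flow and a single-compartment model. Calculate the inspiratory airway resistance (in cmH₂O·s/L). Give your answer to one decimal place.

27.0

Flow: 28 L/min ÷ 60 = 0.4667 L/s.
Equation of motion (constant flow): PIP = Vt/C + R·V̇ + PEEP.
R·V̇ = PIP − Vt/C − PEEP = 23.7 − 380/74.5 − 6 = 23.7 − 5.101 − 6 = 12.599 cmH2O.
R = 12.599 / 0.4667 = 26.996 cmH2O·s/L.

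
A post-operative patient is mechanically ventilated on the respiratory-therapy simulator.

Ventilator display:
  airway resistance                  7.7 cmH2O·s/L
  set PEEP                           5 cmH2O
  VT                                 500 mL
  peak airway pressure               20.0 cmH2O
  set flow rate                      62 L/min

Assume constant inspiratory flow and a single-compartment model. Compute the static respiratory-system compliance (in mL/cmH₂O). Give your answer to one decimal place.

71.0

Flow: 62 L/min ÷ 60 = 1.0333 L/s.
Equation of motion (constant flow): PIP = Vt/C + R·V̇ + PEEP.
Vt/C = PIP − R·V̇ − PEEP = 20.0 − 7.7×1.0333 − 5 = 20.0 − 7.956 − 5 = 7.044 cmH2O.
C = Vt / 7.044 = 500 / 7.044 = 70.982 mL/cmH2O.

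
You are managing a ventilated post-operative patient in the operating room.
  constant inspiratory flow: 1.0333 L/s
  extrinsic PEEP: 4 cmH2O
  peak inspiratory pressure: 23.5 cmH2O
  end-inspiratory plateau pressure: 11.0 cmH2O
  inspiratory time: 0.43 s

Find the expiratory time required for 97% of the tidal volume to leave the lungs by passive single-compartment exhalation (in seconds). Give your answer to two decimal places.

2.69

Vt = flow × Ti = 1.0333 L/s × 0.43 s × 1000 mL/L = 444.32 mL.
R = (PIP − Pplat)/V̇ = (23.5 − 11.0) / 1.0333 = 12.5/1.0333 = 12.097 cmH2O·s/L.
C = Vt/(Pplat − PEEP) = 444.32 / (11.0 − 4) = 444.32/7.0 = 63.474 mL/cmH2O.
τ = R × C = 12.097 × 0.06347 L/cmH2O = 0.7678 s.
t = −τ·ln(1 − 0.97) = −0.7678·ln(0.03) = 2.692 s.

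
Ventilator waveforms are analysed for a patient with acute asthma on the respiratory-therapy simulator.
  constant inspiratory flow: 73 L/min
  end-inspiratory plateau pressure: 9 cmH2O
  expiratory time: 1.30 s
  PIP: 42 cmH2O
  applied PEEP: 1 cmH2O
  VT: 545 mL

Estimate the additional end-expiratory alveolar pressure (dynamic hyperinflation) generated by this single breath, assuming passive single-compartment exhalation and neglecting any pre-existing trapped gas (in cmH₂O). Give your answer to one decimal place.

Flow: 73 L/min ÷ 60 = 1.2167 L/s.
R = (PIP − Pplat)/V̇ = (42 − 9) / 1.2167 = 33.0/1.2167 = 27.123 cmH2O·s/L.
C = Vt/(Pplat − PEEP) = 545.0 / (9 − 1) = 545.0/8.0 = 68.125 mL/cmH2O.
τ = R × C = 27.123 × 0.06813 L/cmH2O = 1.848 s.
Fraction remaining = e^(−Te/τ) = e^(−1.30/1.848) = 0.4949; trapped volume = 545.0 × 0.4949 = 269.72 mL.
Additional alveolar pressure from trapping ≈ V_trapped / C = 269.72 / 68.125 = 3.959 cmH2O.

4.0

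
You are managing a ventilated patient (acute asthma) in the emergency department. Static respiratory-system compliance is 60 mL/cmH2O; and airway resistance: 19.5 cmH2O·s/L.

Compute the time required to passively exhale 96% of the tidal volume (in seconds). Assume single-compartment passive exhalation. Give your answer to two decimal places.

3.77

τ = R × C = 19.5 × 60 mL/cmH2O = 19.5 × 0.060 L/cmH2O = 1.17 s.
Exhaled fraction f = 1 − e^(−t/τ) → t = −τ·ln(1 − f) = −1.17·ln(0.04) = 3.766 s.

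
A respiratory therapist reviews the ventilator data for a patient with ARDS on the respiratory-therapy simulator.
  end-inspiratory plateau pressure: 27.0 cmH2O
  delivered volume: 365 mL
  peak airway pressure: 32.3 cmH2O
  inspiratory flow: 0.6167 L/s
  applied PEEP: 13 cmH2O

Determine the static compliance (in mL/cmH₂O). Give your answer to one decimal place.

26.1

Cstat = Vt / (Pplat − PEEP) = 365 / (27.0 − 13) = 365 / 14.0 = 26.071 mL/cmH2O.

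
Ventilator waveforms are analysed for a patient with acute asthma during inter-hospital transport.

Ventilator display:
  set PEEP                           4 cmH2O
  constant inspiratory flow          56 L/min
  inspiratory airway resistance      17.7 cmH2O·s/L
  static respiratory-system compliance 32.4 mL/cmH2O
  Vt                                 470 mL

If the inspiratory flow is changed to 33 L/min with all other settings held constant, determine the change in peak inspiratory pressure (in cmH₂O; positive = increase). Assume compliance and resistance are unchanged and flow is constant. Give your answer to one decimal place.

-6.8

Flow: 56 L/min ÷ 60 = 0.9333 L/s.
New flow: 33 L/min ÷ 60 = 0.55 L/s.
PIP = Vt/C + R·V̇ + PEEP (constant-flow equation of motion).
Only the resistive term changes: ΔPIP = R × ΔV̇ = 17.7 × (0.55 − 0.9333) = 17.7 × -0.3833 = -6.784 cmH2O.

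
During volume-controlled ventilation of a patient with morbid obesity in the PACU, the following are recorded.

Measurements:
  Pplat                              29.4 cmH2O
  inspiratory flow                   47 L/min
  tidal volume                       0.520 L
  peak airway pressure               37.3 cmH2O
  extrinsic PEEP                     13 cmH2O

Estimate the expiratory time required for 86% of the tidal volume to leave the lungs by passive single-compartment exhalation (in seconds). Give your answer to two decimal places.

0.63

Flow: 47 L/min ÷ 60 = 0.7833 L/s.
R = (PIP − Pplat)/V̇ = (37.3 − 29.4) / 0.7833 = 7.9/0.7833 = 10.086 cmH2O·s/L.
C = Vt/(Pplat − PEEP) = 520.0 / (29.4 − 13) = 520.0/16.4 = 31.707 mL/cmH2O.
τ = R × C = 10.086 × 0.03171 L/cmH2O = 0.3198 s.
t = −τ·ln(1 − 0.86) = −0.3198·ln(0.14) = 0.6288 s.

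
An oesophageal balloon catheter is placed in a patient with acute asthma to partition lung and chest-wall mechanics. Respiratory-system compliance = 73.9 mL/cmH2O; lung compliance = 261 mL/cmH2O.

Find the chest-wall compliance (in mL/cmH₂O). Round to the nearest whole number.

1/Ccw = 1/Crs − 1/CL.
1/Ccw = 1/73.9 − 1/261 = 0.0097.
Ccw = 103.09 mL/cmH2O.

103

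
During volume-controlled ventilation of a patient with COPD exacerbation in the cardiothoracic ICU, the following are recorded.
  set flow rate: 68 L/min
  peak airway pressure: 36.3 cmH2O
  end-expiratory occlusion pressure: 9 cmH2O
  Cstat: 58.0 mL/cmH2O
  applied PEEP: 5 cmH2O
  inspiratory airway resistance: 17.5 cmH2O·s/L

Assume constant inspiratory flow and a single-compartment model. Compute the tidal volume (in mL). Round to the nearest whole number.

Flow: 68 L/min ÷ 60 = 1.1333 L/s.
Total PEEP = 9 cmH2O (set 5 + intrinsic 4); this is the baseline alveolar pressure.
Equation of motion (constant flow): PIP = Vt/C + R·V̇ + PEEP.
Vt/C = PIP − R·V̇ − PEEP = 36.3 − 19.833 − 9 = 7.467 cmH2O.
Vt = C × 7.467 = 58.0 × 7.467 = 433.09 mL.

433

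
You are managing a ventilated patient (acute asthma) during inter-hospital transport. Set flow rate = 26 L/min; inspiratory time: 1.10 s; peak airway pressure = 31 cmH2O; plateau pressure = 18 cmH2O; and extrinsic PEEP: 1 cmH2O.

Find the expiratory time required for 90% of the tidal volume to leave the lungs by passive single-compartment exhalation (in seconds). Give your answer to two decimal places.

1.94

Flow: 26 L/min ÷ 60 = 0.4333 L/s.
Vt = flow × Ti = 0.4333 L/s × 1.10 s × 1000 mL/L = 476.63 mL.
R = (PIP − Pplat)/V̇ = (31 − 18) / 0.4333 = 13.0/0.4333 = 30.002 cmH2O·s/L.
C = Vt/(Pplat − PEEP) = 476.63 / (18 − 1) = 476.63/17.0 = 28.037 mL/cmH2O.
τ = R × C = 30.002 × 0.02804 L/cmH2O = 0.8413 s.
t = −τ·ln(1 − 0.90) = −0.8413·ln(0.1) = 1.937 s.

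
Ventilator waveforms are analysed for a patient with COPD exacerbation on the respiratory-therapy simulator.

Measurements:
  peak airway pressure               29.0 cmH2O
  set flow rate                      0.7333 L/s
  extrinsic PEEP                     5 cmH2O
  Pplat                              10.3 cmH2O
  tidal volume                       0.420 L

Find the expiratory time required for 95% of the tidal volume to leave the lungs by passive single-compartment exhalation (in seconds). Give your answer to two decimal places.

6.05

R = (PIP − Pplat)/V̇ = (29.0 − 10.3) / 0.7333 = 18.7/0.7333 = 25.501 cmH2O·s/L.
C = Vt/(Pplat − PEEP) = 420.0 / (10.3 − 5) = 420.0/5.3 = 79.245 mL/cmH2O.
τ = R × C = 25.501 × 0.07925 L/cmH2O = 2.021 s.
t = −τ·ln(1 − 0.95) = −2.021·ln(0.05) = 6.054 s.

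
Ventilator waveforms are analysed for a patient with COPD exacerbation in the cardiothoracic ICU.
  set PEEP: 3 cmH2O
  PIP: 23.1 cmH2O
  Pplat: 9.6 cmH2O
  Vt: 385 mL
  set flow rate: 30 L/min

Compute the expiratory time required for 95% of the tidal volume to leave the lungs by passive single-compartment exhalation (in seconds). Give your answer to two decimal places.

4.72

Flow: 30 L/min ÷ 60 = 0.5 L/s.
R = (PIP − Pplat)/V̇ = (23.1 − 9.6) / 0.5 = 13.5/0.5 = 27.0 cmH2O·s/L.
C = Vt/(Pplat − PEEP) = 385.0 / (9.6 − 3) = 385.0/6.6 = 58.333 mL/cmH2O.
τ = R × C = 27.0 × 0.05833 L/cmH2O = 1.575 s.
t = −τ·ln(1 − 0.95) = −1.575·ln(0.05) = 4.718 s.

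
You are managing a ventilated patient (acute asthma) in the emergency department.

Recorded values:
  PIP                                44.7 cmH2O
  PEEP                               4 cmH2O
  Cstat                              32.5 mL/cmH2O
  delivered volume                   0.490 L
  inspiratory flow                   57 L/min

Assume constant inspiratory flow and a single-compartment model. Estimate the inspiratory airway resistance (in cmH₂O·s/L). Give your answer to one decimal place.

27.0

Flow: 57 L/min ÷ 60 = 0.95 L/s.
Equation of motion (constant flow): PIP = Vt/C + R·V̇ + PEEP.
R·V̇ = PIP − Vt/C − PEEP = 44.7 − 490/32.5 − 4 = 44.7 − 15.077 − 4 = 25.623 cmH2O.
R = 25.623 / 0.95 = 26.972 cmH2O·s/L.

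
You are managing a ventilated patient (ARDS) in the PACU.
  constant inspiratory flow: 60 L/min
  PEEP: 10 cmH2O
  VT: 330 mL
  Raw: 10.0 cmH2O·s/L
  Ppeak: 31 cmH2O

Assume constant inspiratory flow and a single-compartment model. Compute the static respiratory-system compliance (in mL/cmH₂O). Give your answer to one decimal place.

Flow: 60 L/min ÷ 60 = 1 L/s.
Equation of motion (constant flow): PIP = Vt/C + R·V̇ + PEEP.
Vt/C = PIP − R·V̇ − PEEP = 31 − 10.0×1 − 10 = 31 − 10.0 − 10 = 11.0 cmH2O.
C = Vt / 11.0 = 330 / 11.0 = 30.0 mL/cmH2O.

30.0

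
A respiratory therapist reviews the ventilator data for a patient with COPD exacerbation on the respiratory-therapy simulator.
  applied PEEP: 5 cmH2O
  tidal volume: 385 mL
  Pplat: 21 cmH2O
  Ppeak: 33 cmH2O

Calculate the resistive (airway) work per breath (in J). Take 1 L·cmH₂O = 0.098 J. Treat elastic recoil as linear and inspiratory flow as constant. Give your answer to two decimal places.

0.45

With constant inspiratory flow the resistive pressure is constant at PIP − Pplat = 33 − 21 = 12.0 cmH2O, so resistive work = 12.0 × 0.385 = 4.62 L·cmH2O.
× 0.098 J/(L·cmH2O) → 0.4528 J.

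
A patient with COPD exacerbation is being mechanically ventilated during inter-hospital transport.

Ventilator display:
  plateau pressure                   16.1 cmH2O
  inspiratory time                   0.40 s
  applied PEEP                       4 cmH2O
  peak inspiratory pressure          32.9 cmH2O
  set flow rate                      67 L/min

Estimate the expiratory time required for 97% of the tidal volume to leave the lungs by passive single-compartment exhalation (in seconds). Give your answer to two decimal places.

1.95

Flow: 67 L/min ÷ 60 = 1.1167 L/s.
Vt = flow × Ti = 1.1167 L/s × 0.40 s × 1000 mL/L = 446.68 mL.
R = (PIP − Pplat)/V̇ = (32.9 − 16.1) / 1.1167 = 16.8/1.1167 = 15.044 cmH2O·s/L.
C = Vt/(Pplat − PEEP) = 446.68 / (16.1 − 4) = 446.68/12.1 = 36.916 mL/cmH2O.
τ = R × C = 15.044 × 0.03692 L/cmH2O = 0.5554 s.
t = −τ·ln(1 − 0.97) = −0.5554·ln(0.03) = 1.948 s.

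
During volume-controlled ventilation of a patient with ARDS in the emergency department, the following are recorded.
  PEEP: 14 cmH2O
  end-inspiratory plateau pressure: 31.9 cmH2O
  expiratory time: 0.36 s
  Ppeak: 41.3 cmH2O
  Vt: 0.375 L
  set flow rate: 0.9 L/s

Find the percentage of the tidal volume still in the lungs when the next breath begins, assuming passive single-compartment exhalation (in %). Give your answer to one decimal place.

19.3

R = (PIP − Pplat)/V̇ = (41.3 − 31.9) / 0.9 = 9.4/0.9 = 10.444 cmH2O·s/L.
C = Vt/(Pplat − PEEP) = 375.0 / (31.9 − 14) = 375.0/17.9 = 20.95 mL/cmH2O.
τ = R × C = 10.444 × 0.02095 L/cmH2O = 0.2188 s.
Fraction remaining at end-expiration = e^(−Te/τ) = e^(−0.36/0.2188) = 0.1929 → 19.29%.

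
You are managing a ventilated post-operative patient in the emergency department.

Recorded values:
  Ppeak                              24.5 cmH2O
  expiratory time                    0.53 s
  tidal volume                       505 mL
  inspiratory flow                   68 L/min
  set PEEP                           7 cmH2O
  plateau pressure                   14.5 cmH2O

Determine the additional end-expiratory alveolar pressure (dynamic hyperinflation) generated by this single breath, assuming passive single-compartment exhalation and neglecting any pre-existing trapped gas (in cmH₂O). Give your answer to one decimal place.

3.1

Flow: 68 L/min ÷ 60 = 1.1333 L/s.
R = (PIP − Pplat)/V̇ = (24.5 − 14.5) / 1.1333 = 10.0/1.1333 = 8.824 cmH2O·s/L.
C = Vt/(Pplat − PEEP) = 505.0 / (14.5 − 7) = 505.0/7.5 = 67.333 mL/cmH2O.
τ = R × C = 8.824 × 0.06733 L/cmH2O = 0.5941 s.
Fraction remaining = e^(−Te/τ) = e^(−0.53/0.5941) = 0.4098; trapped volume = 505.0 × 0.4098 = 206.95 mL.
Additional alveolar pressure from trapping ≈ V_trapped / C = 206.95 / 67.333 = 3.074 cmH2O.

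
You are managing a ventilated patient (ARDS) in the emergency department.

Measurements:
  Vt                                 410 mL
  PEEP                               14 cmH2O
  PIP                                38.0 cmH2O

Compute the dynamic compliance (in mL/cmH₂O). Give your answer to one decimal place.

17.1

Dynamic compliance = Vt / (PIP − PEEP) = 410 / (38.0 − 14) = 410 / 24.0 = 17.083 mL/cmH2O.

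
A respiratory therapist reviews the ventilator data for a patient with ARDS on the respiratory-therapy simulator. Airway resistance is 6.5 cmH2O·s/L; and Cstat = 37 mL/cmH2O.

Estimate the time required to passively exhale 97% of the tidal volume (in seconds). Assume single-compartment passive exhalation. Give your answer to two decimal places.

0.84

τ = R × C = 6.5 × 37 mL/cmH2O = 6.5 × 0.037 L/cmH2O = 0.2405 s.
Exhaled fraction f = 1 − e^(−t/τ) → t = −τ·ln(1 − f) = −0.2405·ln(0.03) = 0.8433 s.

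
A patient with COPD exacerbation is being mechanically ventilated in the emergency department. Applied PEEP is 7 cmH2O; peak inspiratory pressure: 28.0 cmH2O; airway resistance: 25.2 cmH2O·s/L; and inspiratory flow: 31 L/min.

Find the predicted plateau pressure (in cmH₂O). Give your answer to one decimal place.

Flow: 31 L/min ÷ 60 = 0.5167 L/s.
Pplat = PIP − Raw × flow = 28.0 − 25.2 × 0.5167 = 28.0 − 13.021 = 14.979 cmH2O.

15.0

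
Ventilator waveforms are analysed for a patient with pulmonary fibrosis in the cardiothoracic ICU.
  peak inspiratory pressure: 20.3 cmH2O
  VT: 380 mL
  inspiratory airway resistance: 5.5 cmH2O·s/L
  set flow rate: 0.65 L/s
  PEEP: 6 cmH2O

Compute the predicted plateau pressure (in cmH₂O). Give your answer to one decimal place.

Pplat = PIP − Raw × flow = 20.3 − 5.5 × 0.65 = 20.3 − 3.575 = 16.725 cmH2O.

16.7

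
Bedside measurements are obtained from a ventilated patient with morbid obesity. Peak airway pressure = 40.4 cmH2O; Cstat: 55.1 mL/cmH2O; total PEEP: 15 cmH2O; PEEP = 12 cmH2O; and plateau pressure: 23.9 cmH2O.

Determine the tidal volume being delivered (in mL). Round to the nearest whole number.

490

End-expiratory occlusion gives total PEEP = 15 cmH2O (intrinsic PEEP = 15 − 12 = 3). Use total PEEP for the elastic gradient.
Vt = Cstat × (Pplat − PEEPtotal) = 55.1 × (23.9 − 15) = 55.1 × 8.9 = 490.39 mL.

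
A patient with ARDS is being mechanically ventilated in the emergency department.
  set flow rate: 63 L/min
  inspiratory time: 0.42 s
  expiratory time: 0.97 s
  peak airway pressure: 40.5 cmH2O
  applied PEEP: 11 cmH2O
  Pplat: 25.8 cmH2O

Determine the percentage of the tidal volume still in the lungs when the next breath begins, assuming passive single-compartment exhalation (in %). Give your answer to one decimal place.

9.8

Flow: 63 L/min ÷ 60 = 1.05 L/s.
Vt = flow × Ti = 1.05 L/s × 0.42 s × 1000 mL/L = 441.0 mL.
R = (PIP − Pplat)/V̇ = (40.5 − 25.8) / 1.05 = 14.7/1.05 = 14.0 cmH2O·s/L.
C = Vt/(Pplat − PEEP) = 441.0 / (25.8 − 11) = 441.0/14.8 = 29.797 mL/cmH2O.
τ = R × C = 14.0 × 0.0298 L/cmH2O = 0.4172 s.
Fraction remaining at end-expiration = e^(−Te/τ) = e^(−0.97/0.4172) = 0.09778 → 9.778%.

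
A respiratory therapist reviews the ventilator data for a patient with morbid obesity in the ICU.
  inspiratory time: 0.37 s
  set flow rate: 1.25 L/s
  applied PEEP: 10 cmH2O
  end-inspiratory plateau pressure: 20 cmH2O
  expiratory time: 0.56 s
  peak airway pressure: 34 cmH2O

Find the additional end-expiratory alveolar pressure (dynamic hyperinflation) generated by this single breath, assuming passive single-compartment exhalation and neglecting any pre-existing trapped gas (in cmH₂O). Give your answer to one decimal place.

3.4

Vt = flow × Ti = 1.25 L/s × 0.37 s × 1000 mL/L = 462.5 mL.
R = (PIP − Pplat)/V̇ = (34 − 20) / 1.25 = 14.0/1.25 = 11.2 cmH2O·s/L.
C = Vt/(Pplat − PEEP) = 462.5 / (20 − 10) = 462.5/10.0 = 46.25 mL/cmH2O.
τ = R × C = 11.2 × 0.04625 L/cmH2O = 0.518 s.
Fraction remaining = e^(−Te/τ) = e^(−0.56/0.518) = 0.3392; trapped volume = 462.5 × 0.3392 = 156.88 mL.
Additional alveolar pressure from trapping ≈ V_trapped / C = 156.88 / 46.25 = 3.392 cmH2O.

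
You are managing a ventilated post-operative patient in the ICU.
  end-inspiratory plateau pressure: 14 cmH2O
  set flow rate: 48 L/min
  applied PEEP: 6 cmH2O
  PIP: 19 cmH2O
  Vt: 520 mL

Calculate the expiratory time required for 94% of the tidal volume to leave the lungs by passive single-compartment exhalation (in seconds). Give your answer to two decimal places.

1.14

Flow: 48 L/min ÷ 60 = 0.8 L/s.
R = (PIP − Pplat)/V̇ = (19 − 14) / 0.8 = 5.0/0.8 = 6.25 cmH2O·s/L.
C = Vt/(Pplat − PEEP) = 520.0 / (14 − 6) = 520.0/8.0 = 65.0 mL/cmH2O.
τ = R × C = 6.25 × 0.065 L/cmH2O = 0.4063 s.
t = −τ·ln(1 − 0.94) = −0.4063·ln(0.06) = 1.143 s.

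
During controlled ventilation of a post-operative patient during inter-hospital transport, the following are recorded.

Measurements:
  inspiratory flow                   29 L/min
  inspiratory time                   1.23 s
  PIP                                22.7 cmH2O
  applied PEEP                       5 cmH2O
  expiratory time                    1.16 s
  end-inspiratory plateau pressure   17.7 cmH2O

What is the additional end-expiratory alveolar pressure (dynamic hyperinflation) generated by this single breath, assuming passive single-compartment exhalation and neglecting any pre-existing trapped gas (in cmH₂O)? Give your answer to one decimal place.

Flow: 29 L/min ÷ 60 = 0.4833 L/s.
Vt = flow × Ti = 0.4833 L/s × 1.23 s × 1000 mL/L = 594.46 mL.
R = (PIP − Pplat)/V̇ = (22.7 − 17.7) / 0.4833 = 5.0/0.4833 = 10.346 cmH2O·s/L.
C = Vt/(Pplat − PEEP) = 594.46 / (17.7 − 5) = 594.46/12.7 = 46.808 mL/cmH2O.
τ = R × C = 10.346 × 0.04681 L/cmH2O = 0.4843 s.
Fraction remaining = e^(−Te/τ) = e^(−1.16/0.4843) = 0.09115; trapped volume = 594.46 × 0.09115 = 54.185 mL.
Additional alveolar pressure from trapping ≈ V_trapped / C = 54.185 / 46.808 = 1.158 cmH2O.

1.2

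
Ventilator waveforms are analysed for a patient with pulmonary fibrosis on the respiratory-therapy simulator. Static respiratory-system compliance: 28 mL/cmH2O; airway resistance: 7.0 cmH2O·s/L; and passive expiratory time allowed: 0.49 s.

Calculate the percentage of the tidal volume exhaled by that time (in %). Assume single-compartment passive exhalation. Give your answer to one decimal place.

91.8

τ = R × C = 7.0 × 28 mL/cmH2O = 7.0 × 0.028 L/cmH2O = 0.196 s.
Passive exhalation: V(t)/V₀ = e^(−t/τ) = e^(−0.49/0.196) = 0.08208.
Fraction exhaled = 1 − 0.08208 = 0.9179 → 91.79%.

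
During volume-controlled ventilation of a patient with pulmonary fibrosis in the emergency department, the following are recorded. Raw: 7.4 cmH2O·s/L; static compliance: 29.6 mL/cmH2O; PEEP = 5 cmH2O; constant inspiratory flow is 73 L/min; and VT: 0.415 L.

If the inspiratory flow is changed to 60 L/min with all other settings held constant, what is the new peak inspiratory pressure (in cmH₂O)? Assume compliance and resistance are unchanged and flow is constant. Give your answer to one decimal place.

26.4

Flow: 73 L/min ÷ 60 = 1.2167 L/s.
New flow: 60 L/min ÷ 60 = 1 L/s.
PIP = Vt/C + R·V̇ + PEEP (constant-flow equation of motion).
Only the resistive term changes: ΔPIP = R × ΔV̇ = 7.4 × (1 − 1.2167) = 7.4 × -0.2167 = -1.604 cmH2O.
Original PIP = 415/29.6 + 7.4×1.2167 + 5 = 28.024 cmH2O; new PIP = 28.024 + (-1.604) = 26.42 cmH2O.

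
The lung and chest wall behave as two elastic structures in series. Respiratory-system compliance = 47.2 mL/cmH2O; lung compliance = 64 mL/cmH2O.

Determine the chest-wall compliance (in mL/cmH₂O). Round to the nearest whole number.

1/Ccw = 1/Crs − 1/CL.
1/Ccw = 1/47.2 − 1/64 = 0.005561.
Ccw = 179.82 mL/cmH2O.

180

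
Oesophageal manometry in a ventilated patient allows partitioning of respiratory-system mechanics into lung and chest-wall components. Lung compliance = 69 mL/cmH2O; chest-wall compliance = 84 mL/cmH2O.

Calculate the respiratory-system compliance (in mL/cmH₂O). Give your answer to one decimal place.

Lung and chest wall are elastances in series: 1/Crs = 1/CL + 1/Ccw.
1/Crs = 1/69 + 1/84 = 0.0264.
Crs = 37.879 mL/cmH2O.

37.9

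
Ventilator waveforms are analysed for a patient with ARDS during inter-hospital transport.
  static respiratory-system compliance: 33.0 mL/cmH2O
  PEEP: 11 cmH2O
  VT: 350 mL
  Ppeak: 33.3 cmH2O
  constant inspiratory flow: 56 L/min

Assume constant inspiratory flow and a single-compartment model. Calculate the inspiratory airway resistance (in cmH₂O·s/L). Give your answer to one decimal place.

12.5

Flow: 56 L/min ÷ 60 = 0.9333 L/s.
Equation of motion (constant flow): PIP = Vt/C + R·V̇ + PEEP.
R·V̇ = PIP − Vt/C − PEEP = 33.3 − 350/33.0 − 11 = 33.3 − 10.606 − 11 = 11.694 cmH2O.
R = 11.694 / 0.9333 = 12.53 cmH2O·s/L.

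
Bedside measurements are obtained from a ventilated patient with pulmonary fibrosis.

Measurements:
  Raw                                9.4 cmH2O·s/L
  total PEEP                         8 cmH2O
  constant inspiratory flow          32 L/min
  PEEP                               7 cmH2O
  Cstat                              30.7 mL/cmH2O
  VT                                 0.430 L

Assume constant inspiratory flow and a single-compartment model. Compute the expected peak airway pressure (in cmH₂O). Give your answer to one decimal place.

27.0

Flow: 32 L/min ÷ 60 = 0.5333 L/s.
Total PEEP = 8 cmH2O (set 7 + intrinsic 1); this is the baseline alveolar pressure.
Equation of motion (constant flow): PIP = Vt/C + R·V̇ + PEEP.
PIP = 430/30.7 + 9.4×0.5333 + 8 = 14.007 + 5.013 + 8 = 27.02 cmH2O.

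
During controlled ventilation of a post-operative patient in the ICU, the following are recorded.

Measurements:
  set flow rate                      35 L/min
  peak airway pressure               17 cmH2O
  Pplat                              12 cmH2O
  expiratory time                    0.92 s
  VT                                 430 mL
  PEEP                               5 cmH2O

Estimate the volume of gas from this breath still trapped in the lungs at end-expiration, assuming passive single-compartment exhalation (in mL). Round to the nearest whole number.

Flow: 35 L/min ÷ 60 = 0.5833 L/s.
R = (PIP − Pplat)/V̇ = (17 − 12) / 0.5833 = 5.0/0.5833 = 8.572 cmH2O·s/L.
C = Vt/(Pplat − PEEP) = 430.0 / (12 − 5) = 430.0/7.0 = 61.429 mL/cmH2O.
τ = R × C = 8.572 × 0.06143 L/cmH2O = 0.5266 s.
Fraction remaining = e^(−Te/τ) = e^(−0.92/0.5266) = 0.1743.
Trapped volume = 430.0 × 0.1743 = 74.949 mL.

75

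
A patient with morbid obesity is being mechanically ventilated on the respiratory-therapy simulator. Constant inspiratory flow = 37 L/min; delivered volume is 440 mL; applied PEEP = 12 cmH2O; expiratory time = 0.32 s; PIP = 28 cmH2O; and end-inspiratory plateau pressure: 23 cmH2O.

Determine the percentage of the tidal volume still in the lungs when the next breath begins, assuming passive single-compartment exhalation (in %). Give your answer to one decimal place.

37.3

Flow: 37 L/min ÷ 60 = 0.6167 L/s.
R = (PIP − Pplat)/V̇ = (28 − 23) / 0.6167 = 5.0/0.6167 = 8.108 cmH2O·s/L.
C = Vt/(Pplat − PEEP) = 440.0 / (23 − 12) = 440.0/11.0 = 40.0 mL/cmH2O.
τ = R × C = 8.108 × 0.04 L/cmH2O = 0.3243 s.
Fraction remaining at end-expiration = e^(−Te/τ) = e^(−0.32/0.3243) = 0.3728 → 37.28%.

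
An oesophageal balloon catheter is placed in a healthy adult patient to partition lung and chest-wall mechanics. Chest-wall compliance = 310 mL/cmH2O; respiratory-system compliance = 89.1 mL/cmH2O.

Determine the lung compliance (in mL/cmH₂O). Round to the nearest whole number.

1/CL = 1/Crs − 1/Ccw.
1/CL = 1/89.1 − 1/310 = 0.007998.
CL = 125.03 mL/cmH2O.

125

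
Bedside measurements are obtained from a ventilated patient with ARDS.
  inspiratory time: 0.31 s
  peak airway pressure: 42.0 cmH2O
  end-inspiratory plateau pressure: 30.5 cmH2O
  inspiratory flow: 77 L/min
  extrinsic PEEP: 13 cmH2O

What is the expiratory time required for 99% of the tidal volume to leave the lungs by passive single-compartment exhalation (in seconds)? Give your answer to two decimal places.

0.94

Flow: 77 L/min ÷ 60 = 1.2833 L/s.
Vt = flow × Ti = 1.2833 L/s × 0.31 s × 1000 mL/L = 397.82 mL.
R = (PIP − Pplat)/V̇ = (42.0 − 30.5) / 1.2833 = 11.5/1.2833 = 8.961 cmH2O·s/L.
C = Vt/(Pplat − PEEP) = 397.82 / (30.5 − 13) = 397.82/17.5 = 22.733 mL/cmH2O.
τ = R × C = 8.961 × 0.02273 L/cmH2O = 0.2037 s.
t = −τ·ln(1 − 0.99) = −0.2037·ln(0.01) = 0.9381 s.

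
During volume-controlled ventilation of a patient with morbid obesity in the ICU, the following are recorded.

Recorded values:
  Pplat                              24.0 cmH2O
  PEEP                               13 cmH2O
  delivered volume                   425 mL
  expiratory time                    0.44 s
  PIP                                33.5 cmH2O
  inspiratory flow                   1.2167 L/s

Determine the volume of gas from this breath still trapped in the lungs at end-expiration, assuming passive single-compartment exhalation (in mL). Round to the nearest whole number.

R = (PIP − Pplat)/V̇ = (33.5 − 24.0) / 1.2167 = 9.5/1.2167 = 7.808 cmH2O·s/L.
C = Vt/(Pplat − PEEP) = 425.0 / (24.0 − 13) = 425.0/11.0 = 38.636 mL/cmH2O.
τ = R × C = 7.808 × 0.03864 L/cmH2O = 0.3017 s.
Fraction remaining = e^(−Te/τ) = e^(−0.44/0.3017) = 0.2326.
Trapped volume = 425.0 × 0.2326 = 98.855 mL.

99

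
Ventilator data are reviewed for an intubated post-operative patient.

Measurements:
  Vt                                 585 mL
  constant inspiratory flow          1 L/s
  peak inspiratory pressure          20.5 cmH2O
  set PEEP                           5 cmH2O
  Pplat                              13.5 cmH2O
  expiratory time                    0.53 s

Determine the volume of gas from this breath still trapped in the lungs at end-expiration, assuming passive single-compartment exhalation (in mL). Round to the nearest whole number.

195

R = (PIP − Pplat)/V̇ = (20.5 − 13.5) / 1 = 7.0/1 = 7.0 cmH2O·s/L.
C = Vt/(Pplat − PEEP) = 585.0 / (13.5 − 5) = 585.0/8.5 = 68.824 mL/cmH2O.
τ = R × C = 7.0 × 0.06882 L/cmH2O = 0.4817 s.
Fraction remaining = e^(−Te/τ) = e^(−0.53/0.4817) = 0.3328.
Trapped volume = 585.0 × 0.3328 = 194.69 mL.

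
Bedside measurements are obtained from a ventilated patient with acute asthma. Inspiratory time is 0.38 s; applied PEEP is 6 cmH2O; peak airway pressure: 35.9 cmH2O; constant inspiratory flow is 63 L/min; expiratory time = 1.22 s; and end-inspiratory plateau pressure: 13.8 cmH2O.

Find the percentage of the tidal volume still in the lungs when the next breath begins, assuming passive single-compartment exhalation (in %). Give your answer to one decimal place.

32.2

Flow: 63 L/min ÷ 60 = 1.05 L/s.
Vt = flow × Ti = 1.05 L/s × 0.38 s × 1000 mL/L = 399.0 mL.
R = (PIP − Pplat)/V̇ = (35.9 − 13.8) / 1.05 = 22.1/1.05 = 21.048 cmH2O·s/L.
C = Vt/(Pplat − PEEP) = 399.0 / (13.8 − 6) = 399.0/7.8 = 51.154 mL/cmH2O.
τ = R × C = 21.048 × 0.05115 L/cmH2O = 1.077 s.
Fraction remaining at end-expiration = e^(−Te/τ) = e^(−1.22/1.077) = 0.3221 → 32.21%.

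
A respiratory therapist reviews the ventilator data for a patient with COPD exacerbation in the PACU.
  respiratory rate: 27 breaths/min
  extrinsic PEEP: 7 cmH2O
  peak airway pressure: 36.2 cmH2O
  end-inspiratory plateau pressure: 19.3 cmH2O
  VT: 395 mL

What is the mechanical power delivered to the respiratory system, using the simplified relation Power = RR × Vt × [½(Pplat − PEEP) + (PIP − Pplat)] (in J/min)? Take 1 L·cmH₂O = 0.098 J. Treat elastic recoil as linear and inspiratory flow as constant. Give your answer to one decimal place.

Per-breath work = Vt × [½(Pplat−PEEP) + (PIP−Pplat)] = 0.395 × [0.5×12.3 + 16.9] = 0.395 × 23.05 = 9.105 L·cmH2O.
Power = 27 × 9.105 = 245.84 L·cmH2O/min.
× 0.098 J/(L·cmH2O) → 24.092 J/min.

24.1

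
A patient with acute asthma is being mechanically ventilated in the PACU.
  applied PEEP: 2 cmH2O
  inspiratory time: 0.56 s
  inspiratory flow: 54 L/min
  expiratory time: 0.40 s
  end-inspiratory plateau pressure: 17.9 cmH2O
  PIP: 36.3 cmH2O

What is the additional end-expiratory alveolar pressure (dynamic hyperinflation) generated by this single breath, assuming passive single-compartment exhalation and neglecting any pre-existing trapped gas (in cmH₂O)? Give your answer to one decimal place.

Flow: 54 L/min ÷ 60 = 0.9 L/s.
Vt = flow × Ti = 0.9 L/s × 0.56 s × 1000 mL/L = 504.0 mL.
R = (PIP − Pplat)/V̇ = (36.3 − 17.9) / 0.9 = 18.4/0.9 = 20.444 cmH2O·s/L.
C = Vt/(Pplat − PEEP) = 504.0 / (17.9 − 2) = 504.0/15.9 = 31.698 mL/cmH2O.
τ = R × C = 20.444 × 0.0317 L/cmH2O = 0.6481 s.
Fraction remaining = e^(−Te/τ) = e^(−0.40/0.6481) = 0.5395; trapped volume = 504.0 × 0.5395 = 271.91 mL.
Additional alveolar pressure from trapping ≈ V_trapped / C = 271.91 / 31.698 = 8.578 cmH2O.

8.6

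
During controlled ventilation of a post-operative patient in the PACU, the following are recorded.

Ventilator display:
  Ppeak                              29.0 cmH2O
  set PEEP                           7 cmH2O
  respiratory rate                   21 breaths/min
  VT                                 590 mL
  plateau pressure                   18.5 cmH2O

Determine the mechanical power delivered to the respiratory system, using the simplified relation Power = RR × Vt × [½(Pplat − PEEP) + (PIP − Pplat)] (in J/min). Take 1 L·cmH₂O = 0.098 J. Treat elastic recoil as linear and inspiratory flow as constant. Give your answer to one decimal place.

Per-breath work = Vt × [½(Pplat−PEEP) + (PIP−Pplat)] = 0.590 × [0.5×11.5 + 10.5] = 0.590 × 16.25 = 9.588 L·cmH2O.
Power = 21 × 9.588 = 201.35 L·cmH2O/min.
× 0.098 J/(L·cmH2O) → 19.732 J/min.

19.7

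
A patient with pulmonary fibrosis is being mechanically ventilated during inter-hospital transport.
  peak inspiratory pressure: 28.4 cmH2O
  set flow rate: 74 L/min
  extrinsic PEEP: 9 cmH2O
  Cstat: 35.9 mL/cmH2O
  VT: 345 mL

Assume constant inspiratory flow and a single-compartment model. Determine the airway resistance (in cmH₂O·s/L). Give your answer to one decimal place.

7.9

Flow: 74 L/min ÷ 60 = 1.2333 L/s.
Equation of motion (constant flow): PIP = Vt/C + R·V̇ + PEEP.
R·V̇ = PIP − Vt/C − PEEP = 28.4 − 345/35.9 − 9 = 28.4 − 9.61 − 9 = 9.79 cmH2O.
R = 9.79 / 1.2333 = 7.938 cmH2O·s/L.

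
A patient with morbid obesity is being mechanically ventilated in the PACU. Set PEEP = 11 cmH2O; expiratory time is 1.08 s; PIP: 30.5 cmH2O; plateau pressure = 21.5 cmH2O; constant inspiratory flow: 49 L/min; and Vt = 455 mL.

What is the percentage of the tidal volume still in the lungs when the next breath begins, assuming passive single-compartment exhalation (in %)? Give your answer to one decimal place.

Flow: 49 L/min ÷ 60 = 0.8167 L/s.
R = (PIP − Pplat)/V̇ = (30.5 − 21.5) / 0.8167 = 9.0/0.8167 = 11.02 cmH2O·s/L.
C = Vt/(Pplat − PEEP) = 455.0 / (21.5 − 11) = 455.0/10.5 = 43.333 mL/cmH2O.
τ = R × C = 11.02 × 0.04333 L/cmH2O = 0.4775 s.
Fraction remaining at end-expiration = e^(−Te/τ) = e^(−1.08/0.4775) = 0.1042 → 10.42%.

10.4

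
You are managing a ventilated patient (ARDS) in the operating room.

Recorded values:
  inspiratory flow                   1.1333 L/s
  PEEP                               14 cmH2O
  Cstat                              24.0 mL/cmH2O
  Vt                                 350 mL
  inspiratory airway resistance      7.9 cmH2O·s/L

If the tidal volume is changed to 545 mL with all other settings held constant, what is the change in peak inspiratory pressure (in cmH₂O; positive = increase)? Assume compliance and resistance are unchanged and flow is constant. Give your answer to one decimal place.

8.1

PIP = Vt/C + R·V̇ + PEEP (constant-flow equation of motion).
Only the elastic term changes: ΔPIP = ΔVt / C = (545 − 350) / 24.0 = 8.125 cmH2O.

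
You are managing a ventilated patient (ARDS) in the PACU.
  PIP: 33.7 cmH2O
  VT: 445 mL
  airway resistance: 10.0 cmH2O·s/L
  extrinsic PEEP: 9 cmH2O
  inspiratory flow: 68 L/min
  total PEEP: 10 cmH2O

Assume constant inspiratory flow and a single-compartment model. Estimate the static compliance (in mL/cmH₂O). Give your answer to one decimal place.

Flow: 68 L/min ÷ 60 = 1.1333 L/s.
Total PEEP = 10 cmH2O (set 9 + intrinsic 1); this is the baseline alveolar pressure.
Equation of motion (constant flow): PIP = Vt/C + R·V̇ + PEEP.
Vt/C = PIP − R·V̇ − PEEP = 33.7 − 10.0×1.1333 − 10 = 33.7 − 11.333 − 10 = 12.367 cmH2O.
C = Vt / 12.367 = 445 / 12.367 = 35.983 mL/cmH2O.

36.0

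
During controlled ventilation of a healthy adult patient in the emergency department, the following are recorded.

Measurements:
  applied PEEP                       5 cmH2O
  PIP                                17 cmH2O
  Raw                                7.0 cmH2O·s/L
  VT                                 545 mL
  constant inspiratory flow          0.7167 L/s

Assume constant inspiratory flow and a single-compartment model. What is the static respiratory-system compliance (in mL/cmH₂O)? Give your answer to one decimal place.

Equation of motion (constant flow): PIP = Vt/C + R·V̇ + PEEP.
Vt/C = PIP − R·V̇ − PEEP = 17 − 7.0×0.7167 − 5 = 17 − 5.017 − 5 = 6.983 cmH2O.
C = Vt / 6.983 = 545 / 6.983 = 78.047 mL/cmH2O.

78.0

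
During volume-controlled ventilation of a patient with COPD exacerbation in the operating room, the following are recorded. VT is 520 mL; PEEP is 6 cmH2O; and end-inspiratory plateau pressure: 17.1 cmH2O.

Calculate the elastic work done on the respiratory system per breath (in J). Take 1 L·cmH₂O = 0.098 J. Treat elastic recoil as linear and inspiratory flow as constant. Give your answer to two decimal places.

Elastic work ≈ ½ × (Pplat − PEEP) × Vt = 0.5 × (17.1 − 6) × 0.520 L = 0.5 × 11.1 × 0.520 = 2.886 L·cmH2O.
× 0.098 J/(L·cmH2O) → 0.2828 J.

0.28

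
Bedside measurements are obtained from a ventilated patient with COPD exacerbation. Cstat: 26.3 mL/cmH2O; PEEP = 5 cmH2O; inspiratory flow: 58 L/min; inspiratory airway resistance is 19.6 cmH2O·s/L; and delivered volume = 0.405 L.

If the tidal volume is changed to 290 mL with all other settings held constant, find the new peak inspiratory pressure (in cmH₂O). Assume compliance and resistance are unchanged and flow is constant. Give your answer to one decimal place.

Flow: 58 L/min ÷ 60 = 0.9667 L/s.
PIP = Vt/C + R·V̇ + PEEP (constant-flow equation of motion).
Only the elastic term changes: ΔPIP = ΔVt / C = (290 − 405) / 26.3 = -4.373 cmH2O.
Original PIP = 405/26.3 + 19.6×0.9667 + 5 = 39.347 cmH2O; new PIP = 39.347 + (-4.373) = 34.974 cmH2O.

35.0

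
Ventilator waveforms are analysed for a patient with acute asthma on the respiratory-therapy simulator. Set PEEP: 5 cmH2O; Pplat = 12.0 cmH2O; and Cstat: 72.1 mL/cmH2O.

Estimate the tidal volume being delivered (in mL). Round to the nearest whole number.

Vt = Cstat × (Pplat − PEEP) = 72.1 × (12.0 − 5) = 72.1 × 7.0 = 504.7 mL.

505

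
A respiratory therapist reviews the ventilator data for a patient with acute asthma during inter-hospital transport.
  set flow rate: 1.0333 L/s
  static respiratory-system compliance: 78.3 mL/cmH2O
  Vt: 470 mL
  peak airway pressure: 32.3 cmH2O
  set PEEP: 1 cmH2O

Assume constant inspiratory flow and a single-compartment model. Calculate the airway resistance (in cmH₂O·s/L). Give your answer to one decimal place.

24.5

Equation of motion (constant flow): PIP = Vt/C + R·V̇ + PEEP.
R·V̇ = PIP − Vt/C − PEEP = 32.3 − 470/78.3 − 1 = 32.3 − 6.003 − 1 = 25.297 cmH2O.
R = 25.297 / 1.0333 = 24.482 cmH2O·s/L.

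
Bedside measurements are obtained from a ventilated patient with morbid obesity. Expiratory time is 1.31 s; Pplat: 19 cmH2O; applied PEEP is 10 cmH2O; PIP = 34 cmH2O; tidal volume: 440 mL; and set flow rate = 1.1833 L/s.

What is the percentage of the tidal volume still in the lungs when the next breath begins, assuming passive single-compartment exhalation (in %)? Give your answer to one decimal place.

12.1

R = (PIP − Pplat)/V̇ = (34 − 19) / 1.1833 = 15.0/1.1833 = 12.676 cmH2O·s/L.
C = Vt/(Pplat − PEEP) = 440.0 / (19 − 10) = 440.0/9.0 = 48.889 mL/cmH2O.
τ = R × C = 12.676 × 0.04889 L/cmH2O = 0.6197 s.
Fraction remaining at end-expiration = e^(−Te/τ) = e^(−1.31/0.6197) = 0.1208 → 12.08%.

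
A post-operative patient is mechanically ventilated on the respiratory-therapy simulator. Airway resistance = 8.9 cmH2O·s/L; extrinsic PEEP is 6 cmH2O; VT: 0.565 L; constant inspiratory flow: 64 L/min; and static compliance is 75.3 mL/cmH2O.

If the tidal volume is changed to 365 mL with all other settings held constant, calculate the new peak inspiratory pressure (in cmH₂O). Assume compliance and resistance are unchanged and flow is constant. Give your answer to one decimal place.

20.3

Flow: 64 L/min ÷ 60 = 1.0667 L/s.
PIP = Vt/C + R·V̇ + PEEP (constant-flow equation of motion).
Only the elastic term changes: ΔPIP = ΔVt / C = (365 − 565) / 75.3 = -2.656 cmH2O.
Original PIP = 565/75.3 + 8.9×1.0667 + 6 = 22.997 cmH2O; new PIP = 22.997 + (-2.656) = 20.341 cmH2O.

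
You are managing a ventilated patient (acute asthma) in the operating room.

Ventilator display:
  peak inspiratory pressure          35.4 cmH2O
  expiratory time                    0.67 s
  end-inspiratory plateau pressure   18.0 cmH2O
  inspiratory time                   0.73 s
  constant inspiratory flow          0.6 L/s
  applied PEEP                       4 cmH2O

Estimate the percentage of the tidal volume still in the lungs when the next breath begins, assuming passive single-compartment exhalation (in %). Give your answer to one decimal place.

Vt = flow × Ti = 0.6 L/s × 0.73 s × 1000 mL/L = 438.0 mL.
R = (PIP − Pplat)/V̇ = (35.4 − 18.0) / 0.6 = 17.4/0.6 = 29.0 cmH2O·s/L.
C = Vt/(Pplat − PEEP) = 438.0 / (18.0 − 4) = 438.0/14.0 = 31.286 mL/cmH2O.
τ = R × C = 29.0 × 0.03129 L/cmH2O = 0.9074 s.
Fraction remaining at end-expiration = e^(−Te/τ) = e^(−0.67/0.9074) = 0.4779 → 47.79%.

47.8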